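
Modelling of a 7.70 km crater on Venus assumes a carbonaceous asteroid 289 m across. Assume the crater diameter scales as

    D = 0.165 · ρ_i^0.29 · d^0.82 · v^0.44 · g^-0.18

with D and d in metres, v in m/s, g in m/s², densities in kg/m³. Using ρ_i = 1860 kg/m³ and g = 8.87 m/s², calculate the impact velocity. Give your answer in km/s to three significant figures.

v ≈ 18.1 km/s

Rearranging for v: v = [D / (0.165 · 1860^0.29 · 289^0.82 · 8.87^-0.18)]^(1/0.44).
D = 7700 m.
1860^0.29 = 8.875
289^0.82 = 104.2
8.87^-0.18 = 0.6751
Denominator = 0.165 × 8.875 × 104.2 × 0.6751 = 103.0
D / 103.0 = 7700 / 103.0 = 74.76
v = 74.76^(1/0.44) = 74.76^2.2727 = 18125 m/s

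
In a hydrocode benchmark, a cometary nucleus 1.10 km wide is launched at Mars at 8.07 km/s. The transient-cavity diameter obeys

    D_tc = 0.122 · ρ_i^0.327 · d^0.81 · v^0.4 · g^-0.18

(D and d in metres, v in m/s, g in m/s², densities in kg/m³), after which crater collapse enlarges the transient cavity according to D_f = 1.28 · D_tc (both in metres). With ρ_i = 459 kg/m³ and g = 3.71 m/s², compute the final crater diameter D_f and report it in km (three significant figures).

D_f ≈ 9.72 km

In SI: d = 1100 m, v = 8070 m/s.
ρ_i^0.327 = 459^0.327 = 7.420
d^0.81 = 1100^0.81 = 290.8
v^0.4 = 8070^0.4 = 36.54
g^-0.18 = 3.71^-0.18 = 0.7898
D_tc = 0.122 × 7.420 × 290.8 × 36.54 × 0.7898 = 7597 m
D_f = 1.28 × 7597 = 9724 m
     = 9.724 km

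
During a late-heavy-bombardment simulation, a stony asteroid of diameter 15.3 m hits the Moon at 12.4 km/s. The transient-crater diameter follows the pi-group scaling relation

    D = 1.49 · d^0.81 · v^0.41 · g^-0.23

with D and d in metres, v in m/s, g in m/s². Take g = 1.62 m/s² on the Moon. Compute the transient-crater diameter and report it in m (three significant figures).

D ≈ 579 m

In SI units: v = 12400 m/s.
d^0.81 = 15.3^0.81 = 9.112
v^0.41 = 12400^0.41 = 47.68
g^-0.23 = 1.62^-0.23 = 0.8950
D = 1.49 × 9.112 × 47.68 × 0.8950 = 579.4 m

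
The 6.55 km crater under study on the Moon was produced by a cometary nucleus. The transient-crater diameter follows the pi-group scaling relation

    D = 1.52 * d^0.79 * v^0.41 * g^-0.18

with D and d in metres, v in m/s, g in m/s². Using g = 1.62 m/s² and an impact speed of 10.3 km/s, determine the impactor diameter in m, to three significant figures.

d ≈ 368 m

Rearranging for d: d = [D / (1.52 · 10300^0.41 · 1.62^-0.18)]^(1/0.79).
D = 6550 m.
10300^0.41 = 44.18
1.62^-0.18 = 0.9168
Denominator = 1.52 × 44.18 × 0.9168 = 61.57
D / 61.57 = 6550 / 61.57 = 106.4
d = 106.4^(1/0.79) = 106.4^1.2658 = 367.9 m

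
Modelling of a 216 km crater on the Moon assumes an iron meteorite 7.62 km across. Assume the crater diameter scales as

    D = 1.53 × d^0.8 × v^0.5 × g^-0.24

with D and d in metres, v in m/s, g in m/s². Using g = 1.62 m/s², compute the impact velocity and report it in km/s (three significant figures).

v ≈ 15.5 km/s

Rearranging for v: v = [D / (1.53 · 7620^0.8 · 1.62^-0.24)]^(1/0.5).
D = 216000 m.
7620^0.8 = 1275
1.62^-0.24 = 0.8907
Denominator = 1.53 × 1275 × 0.8907 = 1738
D / 1738 = 216000 / 1738 = 124.3
v = 124.3^(1/0.5) = 124.3^2 = 15450 m/s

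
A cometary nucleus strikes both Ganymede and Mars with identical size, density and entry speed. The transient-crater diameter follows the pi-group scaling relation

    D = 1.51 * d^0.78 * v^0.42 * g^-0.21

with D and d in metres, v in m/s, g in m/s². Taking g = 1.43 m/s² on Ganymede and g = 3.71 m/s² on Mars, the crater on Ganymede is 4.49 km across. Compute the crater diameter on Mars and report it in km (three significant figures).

D ≈ 3.68 km

All impactor-dependent factors cancel in the ratio, leaving D_Mars/D_Ganymede = (g_Mars/g_Ganymede)^-0.21.
(3.71/1.43)^-0.21 = 2.594^-0.21 = 0.8186
D_Mars = 0.8186 × 4.49 km = 3.68 km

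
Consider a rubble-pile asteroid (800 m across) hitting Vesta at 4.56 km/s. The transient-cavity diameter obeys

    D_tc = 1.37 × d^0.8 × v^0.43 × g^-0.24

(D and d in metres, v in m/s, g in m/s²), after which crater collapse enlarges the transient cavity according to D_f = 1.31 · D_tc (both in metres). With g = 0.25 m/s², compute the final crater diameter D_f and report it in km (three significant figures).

v = 4560 m/s.
d^0.8 = 800^0.8 = 210.1
v^0.43 = 4560^0.43 = 37.44
g^-0.24 = 0.25^-0.24 = 1.395
D_tc = 1.37 × 210.1 × 37.44 × 1.395 = 15030 m
D_f = 1.31 × 15030 = 19689 m
     = 19.69 km

D_f ≈ 19.7 km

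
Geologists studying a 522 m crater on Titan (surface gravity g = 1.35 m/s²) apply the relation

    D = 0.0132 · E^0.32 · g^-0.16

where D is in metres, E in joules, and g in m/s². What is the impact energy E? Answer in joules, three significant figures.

E ≈ 2.70 × 10^14 J

Rearranging: E = [D / (0.0132 · g^-0.16)]^(1/0.32).
g^-0.16 = 1.35^-0.16 = 0.9531
D / (0.0132 × 0.9531) = 522 / (0.01258) = 4.149 × 10^4
E = (4.149 × 10^4)^3.125 = 2.698 × 10^14 J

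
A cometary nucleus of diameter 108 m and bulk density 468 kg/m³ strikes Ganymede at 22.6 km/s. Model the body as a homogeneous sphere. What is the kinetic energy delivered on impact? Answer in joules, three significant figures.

v = 22600 m/s.
Mass m = (π/6) ρ d³ = (π/6) × 468 × (108)³ = 3.087 × 10^8 kg
E = ½ m v² = 0.5 × 3.087 × 10^8 × (22600)² = 7.884 × 10^16 J

E ≈ 7.88 × 10^16 J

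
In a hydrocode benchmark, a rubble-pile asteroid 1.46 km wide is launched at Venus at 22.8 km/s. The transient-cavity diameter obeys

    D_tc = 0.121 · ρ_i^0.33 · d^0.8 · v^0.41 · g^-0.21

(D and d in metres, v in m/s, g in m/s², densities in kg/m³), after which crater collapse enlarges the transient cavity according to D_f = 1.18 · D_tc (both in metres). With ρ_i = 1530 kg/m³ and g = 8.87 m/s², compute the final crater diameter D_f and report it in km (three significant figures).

D_f ≈ 21.1 km

In SI: d = 1460 m, v = 22800 m/s.
ρ_i^0.33 = 1530^0.33 = 11.24
d^0.8 = 1460^0.8 = 340.0
v^0.41 = 22800^0.41 = 61.20
g^-0.21 = 8.87^-0.21 = 0.6323
D_tc = 0.121 × 11.24 × 340.0 × 61.20 × 0.6323 = 17890 m
D_f = 1.18 × 17890 = 21110 m
     = 21.11 km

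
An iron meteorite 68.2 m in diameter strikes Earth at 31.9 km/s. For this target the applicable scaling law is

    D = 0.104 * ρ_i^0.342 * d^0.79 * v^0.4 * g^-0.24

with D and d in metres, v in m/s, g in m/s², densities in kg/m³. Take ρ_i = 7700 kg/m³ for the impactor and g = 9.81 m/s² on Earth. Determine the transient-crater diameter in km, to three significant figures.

In SI units: v = 31900 m/s.
ρ_i^0.342 = 7700^0.342 = 21.34
d^0.79 = 68.2^0.79 = 28.10
v^0.4 = 31900^0.4 = 63.32
g^-0.24 = 9.81^-0.24 = 0.5781
D = 0.104 × 21.34 × 28.10 × 63.32 × 0.5781 = 2283 m
   = 2.283 km

D ≈ 2.28 km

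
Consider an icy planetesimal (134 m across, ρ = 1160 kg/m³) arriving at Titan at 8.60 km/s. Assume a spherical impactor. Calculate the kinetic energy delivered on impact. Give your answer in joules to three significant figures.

E ≈ 5.40 × 10^16 J

v = 8600 m/s.
Mass m = (π/6) ρ d³ = (π/6) × 1160 × (134)³ = 1.461 × 10^9 kg
E = ½ m v² = 0.5 × 1.461 × 10^9 × (8600)² = 5.403 × 10^16 J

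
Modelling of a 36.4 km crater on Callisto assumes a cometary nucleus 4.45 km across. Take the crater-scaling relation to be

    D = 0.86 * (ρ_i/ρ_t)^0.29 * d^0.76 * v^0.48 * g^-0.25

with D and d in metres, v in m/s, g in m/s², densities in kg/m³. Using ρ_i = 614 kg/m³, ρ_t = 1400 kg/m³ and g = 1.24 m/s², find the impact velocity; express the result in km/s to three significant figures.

v ≈ 13.4 km/s

Rearranging for v: v = [D / (0.86 · (614/1400)^0.29 · 4450^0.76 · 1.24^-0.25)]^(1/0.48).
D = 36400 m.
(614/1400)^0.29 = 0.7874
4450^0.76 = 592.6
1.24^-0.25 = 0.9476
Denominator = 0.86 × 0.7874 × 592.6 × 0.9476 = 380.3
D / 380.3 = 36400 / 380.3 = 95.71
v = 95.71^(1/0.48) = 95.71^2.0833 = 13395 m/s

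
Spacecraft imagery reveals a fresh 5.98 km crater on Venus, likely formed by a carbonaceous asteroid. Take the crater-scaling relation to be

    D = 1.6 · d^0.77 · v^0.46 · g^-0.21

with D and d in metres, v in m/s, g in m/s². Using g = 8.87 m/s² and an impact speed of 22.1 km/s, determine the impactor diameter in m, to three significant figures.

Rearranging for d: d = [D / (1.6 · 22100^0.46 · 8.87^-0.21)]^(1/0.77).
D = 5980 m.
22100^0.46 = 99.64
8.87^-0.21 = 0.6323
Denominator = 1.6 × 99.64 × 0.6323 = 100.8
D / 100.8 = 5980 / 100.8 = 59.33
d = 59.33^(1/0.77) = 59.33^1.2987 = 200.9 m

d ≈ 201 m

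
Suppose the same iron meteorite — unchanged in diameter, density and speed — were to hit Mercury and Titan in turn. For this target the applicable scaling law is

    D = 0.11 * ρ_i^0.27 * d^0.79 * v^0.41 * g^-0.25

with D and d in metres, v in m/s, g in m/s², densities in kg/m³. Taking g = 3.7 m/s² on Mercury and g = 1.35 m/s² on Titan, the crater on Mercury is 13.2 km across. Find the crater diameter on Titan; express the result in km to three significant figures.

All impactor-dependent factors cancel in the ratio, leaving D_Titan/D_Mercury = (g_Titan/g_Mercury)^-0.25.
(1.35/3.7)^-0.25 = 0.3649^-0.25 = 1.287
D_Titan = 1.287 × 13.2 km = 17.0 km

D ≈ 17.0 km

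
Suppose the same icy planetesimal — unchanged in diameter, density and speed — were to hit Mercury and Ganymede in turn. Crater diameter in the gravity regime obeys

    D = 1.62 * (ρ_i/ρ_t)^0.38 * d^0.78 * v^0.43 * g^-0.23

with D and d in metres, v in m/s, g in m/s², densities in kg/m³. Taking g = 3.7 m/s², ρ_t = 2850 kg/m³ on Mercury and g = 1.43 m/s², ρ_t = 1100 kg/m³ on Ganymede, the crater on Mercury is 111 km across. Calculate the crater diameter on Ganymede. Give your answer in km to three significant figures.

The impactor-only factors (d, v, ρ_i) cancel in the ratio, leaving D_Ganymede/D_Mercury = (g_Ganymede/g_Mercury)^-0.23 · (ρ_t,Mercury/ρ_t,Ganymede)^0.38.
(1.43/3.7)^-0.23 = 0.3865^-0.23 = 1.244
(2850/1100)^0.38 = 2.591^0.38 = 1.436
Ratio = 1.244 × 1.436 = 1.786
D_Ganymede = 1.786 × 111 km = 198 km

D ≈ 198 km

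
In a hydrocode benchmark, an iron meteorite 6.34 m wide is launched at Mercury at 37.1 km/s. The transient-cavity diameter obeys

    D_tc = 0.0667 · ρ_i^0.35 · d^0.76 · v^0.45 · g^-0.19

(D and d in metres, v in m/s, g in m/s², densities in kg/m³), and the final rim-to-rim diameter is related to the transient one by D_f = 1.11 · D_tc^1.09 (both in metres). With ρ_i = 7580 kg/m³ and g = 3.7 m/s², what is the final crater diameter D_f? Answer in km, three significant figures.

D_f ≈ 1.08 km

v = 37100 m/s.
ρ_i^0.35 = 7580^0.35 = 22.80
d^0.76 = 6.34^0.76 = 4.070
v^0.45 = 37100^0.45 = 113.8
g^-0.19 = 3.7^-0.19 = 0.7799
D_tc = 0.0667 × 22.80 × 4.070 × 113.8 × 0.7799 = 549.3 m
D_f = 1.11 × (549.3)^1.09 = 1076 m
     = 1.076 km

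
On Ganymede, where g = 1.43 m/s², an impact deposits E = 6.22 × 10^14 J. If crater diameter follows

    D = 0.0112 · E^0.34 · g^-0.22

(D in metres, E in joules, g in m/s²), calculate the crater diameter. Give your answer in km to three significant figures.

E^0.34 = (6.22 × 10^14)^0.34 = 1.071 × 10^5
g^-0.22 = 1.43^-0.22 = 0.9243
D = 0.0112 × 1.071 × 10^5 × 0.9243 = 1109 m
   = 1.109 km

D ≈ 1.11 km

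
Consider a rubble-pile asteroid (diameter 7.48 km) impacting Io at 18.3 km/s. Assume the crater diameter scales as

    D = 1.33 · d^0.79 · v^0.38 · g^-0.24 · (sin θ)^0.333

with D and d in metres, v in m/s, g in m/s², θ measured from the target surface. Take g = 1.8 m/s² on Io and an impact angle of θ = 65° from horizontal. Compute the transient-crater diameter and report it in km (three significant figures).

In SI units: d = 7480 m, v = 18300 m/s.
d^0.79 = 7480^0.79 = 1149
v^0.38 = 18300^0.38 = 41.66
g^-0.24 = 1.8^-0.24 = 0.8684
(sin 65°)^0.333 = 0.9063^0.333 = 0.9678
D = 1.33 × 1149 × 41.66 × 0.8684 × 0.9678 = 53505 m
   = 53.51 km

D ≈ 53.5 km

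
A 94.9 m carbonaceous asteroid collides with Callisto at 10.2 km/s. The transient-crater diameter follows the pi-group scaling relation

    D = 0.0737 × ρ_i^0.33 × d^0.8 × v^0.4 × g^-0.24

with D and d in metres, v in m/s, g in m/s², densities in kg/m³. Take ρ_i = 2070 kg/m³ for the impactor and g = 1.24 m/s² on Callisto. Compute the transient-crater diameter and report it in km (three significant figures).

In SI units: v = 10200 m/s.
ρ_i^0.33 = 2070^0.33 = 12.42
d^0.8 = 94.9^0.8 = 38.18
v^0.4 = 10200^0.4 = 40.13
g^-0.24 = 1.24^-0.24 = 0.9497
D = 0.0737 × 12.42 × 38.18 × 40.13 × 0.9497 = 1332 m
   = 1.332 km

D ≈ 1.33 km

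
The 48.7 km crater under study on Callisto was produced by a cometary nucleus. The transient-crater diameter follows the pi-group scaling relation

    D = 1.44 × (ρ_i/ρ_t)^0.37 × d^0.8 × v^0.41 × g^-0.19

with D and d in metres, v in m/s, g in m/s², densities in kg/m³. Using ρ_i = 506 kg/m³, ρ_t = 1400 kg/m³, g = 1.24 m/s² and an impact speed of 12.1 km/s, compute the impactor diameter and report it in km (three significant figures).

Rearranging for d: d = [D / (1.44 · (506/1400)^0.37 · 12100^0.41 · 1.24^-0.19)]^(1/0.8).
D = 48700 m.
(506/1400)^0.37 = 0.6862
12100^0.41 = 47.20
1.24^-0.19 = 0.9600
Denominator = 1.44 × 0.6862 × 47.20 × 0.9600 = 44.77
D / 44.77 = 48700 / 44.77 = 1088
d = 1088^(1/0.8) = 1088^1.25 = 6249 m

d ≈ 6.25 km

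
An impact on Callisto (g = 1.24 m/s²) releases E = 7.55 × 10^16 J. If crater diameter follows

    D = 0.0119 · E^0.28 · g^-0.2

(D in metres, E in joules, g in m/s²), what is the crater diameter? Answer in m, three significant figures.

E^0.28 = (7.55 × 10^16)^0.28 = 5.319 × 10^4
g^-0.2 = 1.24^-0.2 = 0.9579
D = 0.0119 × 5.319 × 10^4 × 0.9579 = 606.3 m

D ≈ 606 m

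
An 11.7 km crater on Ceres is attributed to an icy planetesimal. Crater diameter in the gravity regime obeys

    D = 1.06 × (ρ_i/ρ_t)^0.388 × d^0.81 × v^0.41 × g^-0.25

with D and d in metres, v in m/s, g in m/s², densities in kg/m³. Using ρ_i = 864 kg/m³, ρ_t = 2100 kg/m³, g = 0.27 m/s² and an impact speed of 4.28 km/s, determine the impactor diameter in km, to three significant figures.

d ≈ 1.45 km

Rearranging for d: d = [D / (1.06 · (864/2100)^0.388 · 4280^0.41 · 0.27^-0.25)]^(1/0.81).
D = 11700 m.
(864/2100)^0.388 = 0.7085
4280^0.41 = 30.82
0.27^-0.25 = 1.387
Denominator = 1.06 × 0.7085 × 30.82 × 1.387 = 32.10
D / 32.10 = 11700 / 32.10 = 364.5
d = 364.5^(1/0.81) = 364.5^1.2346 = 1454 m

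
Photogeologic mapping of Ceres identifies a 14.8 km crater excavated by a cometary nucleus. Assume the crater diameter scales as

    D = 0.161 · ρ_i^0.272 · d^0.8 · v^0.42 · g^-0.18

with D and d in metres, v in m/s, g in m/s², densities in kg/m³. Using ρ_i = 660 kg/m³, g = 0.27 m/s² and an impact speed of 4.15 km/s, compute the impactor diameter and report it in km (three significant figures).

Rearranging for d: d = [D / (0.161 · 660^0.272 · 4150^0.42 · 0.27^-0.18)]^(1/0.8).
D = 14800 m.
660^0.272 = 5.847
4150^0.42 = 33.08
0.27^-0.18 = 1.266
Denominator = 0.161 × 5.847 × 33.08 × 1.266 = 39.42
D / 39.42 = 14800 / 39.42 = 375.4
d = 375.4^(1/0.8) = 375.4^1.25 = 1652 m

d ≈ 1.65 km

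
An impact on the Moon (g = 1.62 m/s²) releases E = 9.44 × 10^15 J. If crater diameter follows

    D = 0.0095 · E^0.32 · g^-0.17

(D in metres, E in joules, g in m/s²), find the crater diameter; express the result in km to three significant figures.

D ≈ 1.13 km

E^0.32 = (9.44 × 10^15)^0.32 = 1.294 × 10^5
g^-0.17 = 1.62^-0.17 = 0.9213
D = 0.0095 × 1.294 × 10^5 × 0.9213 = 1133 m
   = 1.133 km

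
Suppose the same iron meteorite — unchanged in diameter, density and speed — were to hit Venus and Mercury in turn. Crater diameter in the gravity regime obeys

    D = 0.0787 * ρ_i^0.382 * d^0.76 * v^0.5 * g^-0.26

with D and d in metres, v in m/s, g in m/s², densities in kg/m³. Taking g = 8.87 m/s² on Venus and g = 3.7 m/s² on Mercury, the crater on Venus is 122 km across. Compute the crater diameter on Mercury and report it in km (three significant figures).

D ≈ 153 km

All impactor-dependent factors cancel in the ratio, leaving D_Mercury/D_Venus = (g_Mercury/g_Venus)^-0.26.
(3.7/8.87)^-0.26 = 0.4171^-0.26 = 1.255
D_Mercury = 1.255 × 122 km = 153 km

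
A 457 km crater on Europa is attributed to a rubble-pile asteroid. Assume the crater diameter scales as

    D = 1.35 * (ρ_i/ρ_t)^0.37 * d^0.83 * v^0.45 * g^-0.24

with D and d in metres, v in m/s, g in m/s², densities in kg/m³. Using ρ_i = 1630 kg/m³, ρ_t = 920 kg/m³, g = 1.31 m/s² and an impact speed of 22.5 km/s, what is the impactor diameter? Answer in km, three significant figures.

Rearranging for d: d = [D / (1.35 · (1630/920)^0.37 · 22500^0.45 · 1.31^-0.24)]^(1/0.83).
D = 457000 m.
(1630/920)^0.37 = 1.236
22500^0.45 = 90.88
1.31^-0.24 = 0.9372
Denominator = 1.35 × 1.236 × 90.88 × 0.9372 = 142.1
D / 142.1 = 457000 / 142.1 = 3216
d = 3216^(1/0.83) = 3216^1.2048 = 16812 m

d ≈ 16.8 km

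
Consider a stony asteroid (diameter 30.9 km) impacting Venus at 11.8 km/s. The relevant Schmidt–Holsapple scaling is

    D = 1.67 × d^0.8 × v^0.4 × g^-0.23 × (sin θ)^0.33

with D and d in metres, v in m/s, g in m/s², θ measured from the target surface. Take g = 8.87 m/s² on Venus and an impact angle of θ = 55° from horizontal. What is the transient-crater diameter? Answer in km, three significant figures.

D ≈ 157 km

In SI units: d = 30900 m, v = 11800 m/s.
d^0.8 = 30900^0.8 = 3908
v^0.4 = 11800^0.4 = 42.54
g^-0.23 = 8.87^-0.23 = 0.6053
(sin 55°)^0.33 = 0.8192^0.33 = 0.9363
D = 1.67 × 3908 × 42.54 × 0.6053 × 0.9363 = 1.573 × 10^5 m
   = 157.3 km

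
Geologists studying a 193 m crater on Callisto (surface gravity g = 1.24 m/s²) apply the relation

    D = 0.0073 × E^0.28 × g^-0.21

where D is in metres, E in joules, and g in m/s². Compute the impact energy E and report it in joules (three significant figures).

Rearranging: E = [D / (0.0073 · g^-0.21)]^(1/0.28).
g^-0.21 = 1.24^-0.21 = 0.9558
D / (0.0073 × 0.9558) = 193 / (6.977 × 10^-3) = 2.766 × 10^4
E = (2.766 × 10^4)^3.5714 = 7.305 × 10^15 J

E ≈ 7.31 × 10^15 J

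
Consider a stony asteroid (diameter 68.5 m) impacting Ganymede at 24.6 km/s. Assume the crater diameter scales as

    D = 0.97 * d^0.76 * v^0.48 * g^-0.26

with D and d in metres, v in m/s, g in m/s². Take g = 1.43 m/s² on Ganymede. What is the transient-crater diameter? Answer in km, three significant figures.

D ≈ 2.81 km

In SI units: v = 24600 m/s.
d^0.76 = 68.5^0.76 = 24.84
v^0.48 = 24600^0.48 = 128.1
g^-0.26 = 1.43^-0.26 = 0.9112
D = 0.97 × 24.84 × 128.1 × 0.9112 = 2812 m
   = 2.812 km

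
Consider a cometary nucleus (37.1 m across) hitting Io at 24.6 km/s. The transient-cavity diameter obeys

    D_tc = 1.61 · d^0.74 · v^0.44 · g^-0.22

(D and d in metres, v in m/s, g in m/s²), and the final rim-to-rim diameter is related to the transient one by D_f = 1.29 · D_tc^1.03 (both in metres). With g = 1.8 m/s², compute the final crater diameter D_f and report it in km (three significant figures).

v = 24600 m/s.
d^0.74 = 37.1^0.74 = 14.50
v^0.44 = 24600^0.44 = 85.51
g^-0.22 = 1.8^-0.22 = 0.8787
D_tc = 1.61 × 14.50 × 85.51 × 0.8787 = 1754 m
D_f = 1.29 × (1754)^1.03 = 2831 m
     = 2.831 km

D_f ≈ 2.83 km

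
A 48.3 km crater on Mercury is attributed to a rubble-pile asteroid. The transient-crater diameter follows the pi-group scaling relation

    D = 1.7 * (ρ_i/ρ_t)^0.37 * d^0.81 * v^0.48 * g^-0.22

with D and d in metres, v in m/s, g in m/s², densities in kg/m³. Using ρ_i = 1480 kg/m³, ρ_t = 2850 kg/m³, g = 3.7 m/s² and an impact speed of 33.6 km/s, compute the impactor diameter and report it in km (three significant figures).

d ≈ 1.26 km

Rearranging for d: d = [D / (1.7 · (1480/2850)^0.37 · 33600^0.48 · 3.7^-0.22)]^(1/0.81).
D = 48300 m.
(1480/2850)^0.37 = 0.7847
33600^0.48 = 148.8
3.7^-0.22 = 0.7499
Denominator = 1.7 × 0.7847 × 148.8 × 0.7499 = 148.9
D / 148.9 = 48300 / 148.9 = 324.4
d = 324.4^(1/0.81) = 324.4^1.2346 = 1259 m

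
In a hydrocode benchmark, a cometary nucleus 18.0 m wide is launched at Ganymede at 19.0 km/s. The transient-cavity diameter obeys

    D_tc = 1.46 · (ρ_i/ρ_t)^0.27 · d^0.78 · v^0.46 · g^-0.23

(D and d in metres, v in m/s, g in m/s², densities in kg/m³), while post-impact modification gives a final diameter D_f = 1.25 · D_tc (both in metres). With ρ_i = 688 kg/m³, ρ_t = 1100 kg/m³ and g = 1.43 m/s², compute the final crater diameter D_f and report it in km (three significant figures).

D_f ≈ 1.31 km

v = 19000 m/s.
(ρ_i/ρ_t)^0.27 = (688/1100)^0.27 = 0.8810
d^0.78 = 18^0.78 = 9.530
v^0.46 = 19000^0.46 = 92.95
g^-0.23 = 1.43^-0.23 = 0.9210
D_tc = 1.46 × 0.8810 × 9.530 × 92.95 × 0.9210 = 1049 m
D_f = 1.25 × 1049 = 1311 m
     = 1.311 km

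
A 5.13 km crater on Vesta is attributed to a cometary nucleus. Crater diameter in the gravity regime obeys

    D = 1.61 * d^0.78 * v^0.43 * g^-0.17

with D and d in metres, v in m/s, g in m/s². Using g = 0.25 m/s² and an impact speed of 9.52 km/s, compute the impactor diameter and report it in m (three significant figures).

d ≈ 147 m

Rearranging for d: d = [D / (1.61 · 9520^0.43 · 0.25^-0.17)]^(1/0.78).
D = 5130 m.
9520^0.43 = 51.38
0.25^-0.17 = 1.266
Denominator = 1.61 × 51.38 × 1.266 = 104.7
D / 104.7 = 5130 / 104.7 = 49.00
d = 49.00^(1/0.78) = 49.00^1.2821 = 146.9 m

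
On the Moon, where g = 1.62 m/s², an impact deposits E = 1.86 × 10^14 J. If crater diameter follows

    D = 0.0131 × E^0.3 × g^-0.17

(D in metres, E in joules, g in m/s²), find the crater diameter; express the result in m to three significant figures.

E^0.3 = (1.86 × 10^14)^0.3 = 1.909 × 10^4
g^-0.17 = 1.62^-0.17 = 0.9213
D = 0.0131 × 1.909 × 10^4 × 0.9213 = 230.4 m

D ≈ 230 m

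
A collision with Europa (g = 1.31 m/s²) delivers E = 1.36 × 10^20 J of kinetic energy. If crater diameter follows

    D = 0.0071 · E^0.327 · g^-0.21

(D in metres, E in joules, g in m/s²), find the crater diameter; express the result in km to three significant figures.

E^0.327 = (1.36 × 10^20)^0.327 = 3.834 × 10^6
g^-0.21 = 1.31^-0.21 = 0.9449
D = 0.0071 × 3.834 × 10^6 × 0.9449 = 25722 m
   = 25.72 km

D ≈ 25.7 km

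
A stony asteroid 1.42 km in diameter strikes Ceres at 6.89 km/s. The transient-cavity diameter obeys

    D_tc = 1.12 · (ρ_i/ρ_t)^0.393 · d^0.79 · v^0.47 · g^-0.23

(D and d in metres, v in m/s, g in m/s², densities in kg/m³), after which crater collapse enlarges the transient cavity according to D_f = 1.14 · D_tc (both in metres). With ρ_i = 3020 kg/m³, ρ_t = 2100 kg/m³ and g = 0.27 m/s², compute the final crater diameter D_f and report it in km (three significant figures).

D_f ≈ 39.2 km

In SI: d = 1420 m, v = 6890 m/s.
(ρ_i/ρ_t)^0.393 = (3020/2100)^0.393 = 1.153
d^0.79 = 1420^0.79 = 309.2
v^0.47 = 6890^0.47 = 63.67
g^-0.23 = 0.27^-0.23 = 1.351
D_tc = 1.12 × 1.153 × 309.2 × 63.67 × 1.351 = 34350 m
D_f = 1.14 × 34350 = 39159 m
     = 39.16 km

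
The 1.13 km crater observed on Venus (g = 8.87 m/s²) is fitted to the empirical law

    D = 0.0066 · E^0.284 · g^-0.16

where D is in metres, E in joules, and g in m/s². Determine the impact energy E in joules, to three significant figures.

Rearranging: E = [D / (0.0066 · g^-0.16)]^(1/0.284).
D = 1130 m.
g^-0.16 = 8.87^-0.16 = 0.7052
D / (0.0066 × 0.7052) = 1130 / (4.654 × 10^-3) = 2.428 × 10^5
E = (2.428 × 10^5)^3.5211 = 9.162 × 10^18 J

E ≈ 9.16 × 10^18 J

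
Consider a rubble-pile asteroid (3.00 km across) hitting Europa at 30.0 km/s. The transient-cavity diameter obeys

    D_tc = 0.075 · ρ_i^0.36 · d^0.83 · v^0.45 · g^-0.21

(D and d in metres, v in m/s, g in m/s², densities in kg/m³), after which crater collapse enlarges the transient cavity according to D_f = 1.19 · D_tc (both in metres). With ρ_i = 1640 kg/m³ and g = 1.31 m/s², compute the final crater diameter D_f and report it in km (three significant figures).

In SI: d = 3000 m, v = 30000 m/s.
ρ_i^0.36 = 1640^0.36 = 14.37
d^0.83 = 3000^0.83 = 769.1
v^0.45 = 30000^0.45 = 103.4
g^-0.21 = 1.31^-0.21 = 0.9449
D_tc = 0.075 × 14.37 × 769.1 × 103.4 × 0.9449 = 80990 m
D_f = 1.19 × 80990 = 96378 m
     = 96.38 km

D_f ≈ 96.4 km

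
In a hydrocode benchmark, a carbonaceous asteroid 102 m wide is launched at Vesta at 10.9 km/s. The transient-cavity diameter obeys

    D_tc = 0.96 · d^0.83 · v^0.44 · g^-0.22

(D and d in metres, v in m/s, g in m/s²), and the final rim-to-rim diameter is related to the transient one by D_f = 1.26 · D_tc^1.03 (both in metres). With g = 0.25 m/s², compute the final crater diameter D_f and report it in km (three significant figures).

v = 10900 m/s.
d^0.83 = 102^0.83 = 46.47
v^0.44 = 10900^0.44 = 59.77
g^-0.22 = 0.25^-0.22 = 1.357
D_tc = 0.96 × 46.47 × 59.77 × 1.357 = 3618 m
D_f = 1.26 × (3618)^1.03 = 5829 m
     = 5.829 km

D_f ≈ 5.83 km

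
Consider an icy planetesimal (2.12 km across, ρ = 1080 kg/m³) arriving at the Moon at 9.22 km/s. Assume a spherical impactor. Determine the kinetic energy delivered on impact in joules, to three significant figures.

d = 2120 m; v = 9220 m/s.
Mass m = (π/6) ρ d³ = (π/6) × 1080 × (2120)³ = 5.388 × 10^12 kg
E = ½ m v² = 0.5 × 5.388 × 10^12 × (9220)² = 2.290 × 10^20 J

E ≈ 2.29 × 10^20 J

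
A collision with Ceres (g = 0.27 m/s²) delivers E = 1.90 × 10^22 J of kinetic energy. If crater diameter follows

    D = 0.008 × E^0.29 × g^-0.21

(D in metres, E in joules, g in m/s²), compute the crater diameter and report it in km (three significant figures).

E^0.29 = (1.90 × 10^22)^0.29 = 2.890 × 10^6
g^-0.21 = 0.27^-0.21 = 1.316
D = 0.008 × 2.890 × 10^6 × 1.316 = 30426 m
   = 30.43 km

D ≈ 30.4 km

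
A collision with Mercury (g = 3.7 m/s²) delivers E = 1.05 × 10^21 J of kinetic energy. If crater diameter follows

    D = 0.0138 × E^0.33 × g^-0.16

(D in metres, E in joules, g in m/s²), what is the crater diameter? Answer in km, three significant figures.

E^0.33 = (1.05 × 10^21)^0.33 = 8.650 × 10^6
g^-0.16 = 3.7^-0.16 = 0.8111
D = 0.0138 × 8.650 × 10^6 × 0.8111 = 96821 m
   = 96.82 km

D ≈ 96.8 km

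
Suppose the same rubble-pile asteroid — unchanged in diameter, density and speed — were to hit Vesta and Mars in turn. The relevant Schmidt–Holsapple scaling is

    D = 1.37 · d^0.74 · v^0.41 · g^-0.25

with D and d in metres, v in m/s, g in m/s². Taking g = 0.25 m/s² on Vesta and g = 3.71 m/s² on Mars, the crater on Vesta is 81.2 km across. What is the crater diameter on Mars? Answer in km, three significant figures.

All impactor-dependent factors cancel in the ratio, leaving D_Mars/D_Vesta = (g_Mars/g_Vesta)^-0.25.
(3.71/0.25)^-0.25 = 14.84^-0.25 = 0.5095
D_Mars = 0.5095 × 81.2 km = 41.4 km

D ≈ 41.4 km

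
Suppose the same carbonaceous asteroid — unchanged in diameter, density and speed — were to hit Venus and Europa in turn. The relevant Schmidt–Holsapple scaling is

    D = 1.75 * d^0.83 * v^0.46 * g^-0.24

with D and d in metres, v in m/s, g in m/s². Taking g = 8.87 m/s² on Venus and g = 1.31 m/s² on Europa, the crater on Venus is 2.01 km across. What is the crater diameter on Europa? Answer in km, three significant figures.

D ≈ 3.18 km

All impactor-dependent factors cancel in the ratio, leaving D_Europa/D_Venus = (g_Europa/g_Venus)^-0.24.
(1.31/8.87)^-0.24 = 0.1477^-0.24 = 1.583
D_Europa = 1.583 × 2.01 km = 3.18 km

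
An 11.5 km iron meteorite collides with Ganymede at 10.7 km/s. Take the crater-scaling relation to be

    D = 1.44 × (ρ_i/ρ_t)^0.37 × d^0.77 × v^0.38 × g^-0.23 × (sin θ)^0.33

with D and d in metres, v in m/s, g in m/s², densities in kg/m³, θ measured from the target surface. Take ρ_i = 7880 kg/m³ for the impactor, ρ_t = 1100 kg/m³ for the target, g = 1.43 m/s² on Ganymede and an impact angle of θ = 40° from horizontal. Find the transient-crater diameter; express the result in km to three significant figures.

D ≈ 108 km

In SI units: d = 11500 m, v = 10700 m/s.
(ρ_i/ρ_t)^0.37 = (7880/1100)^0.37 = 2.072
d^0.77 = 11500^0.77 = 1339
v^0.38 = 10700^0.38 = 33.98
g^-0.23 = 1.43^-0.23 = 0.9210
(sin 40°)^0.33 = 0.6428^0.33 = 0.8643
D = 1.44 × 2.072 × 1339 × 33.98 × 0.9210 × 0.8643 = 1.081 × 10^5 m
   = 108.1 km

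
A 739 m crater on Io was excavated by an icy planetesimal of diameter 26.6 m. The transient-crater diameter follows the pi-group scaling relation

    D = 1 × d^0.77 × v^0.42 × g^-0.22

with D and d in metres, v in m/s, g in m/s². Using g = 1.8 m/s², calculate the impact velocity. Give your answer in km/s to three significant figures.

Rearranging for v: v = [D / (1 · 26.6^0.77 · 1.8^-0.22)]^(1/0.42).
26.6^0.77 = 12.51
1.8^-0.22 = 0.8787
Denominator = 1 × 12.51 × 0.8787 = 10.99
D / 10.99 = 739 / 10.99 = 67.24
v = 67.24^(1/0.42) = 67.24^2.381 = 22469 m/s

v ≈ 22.5 km/s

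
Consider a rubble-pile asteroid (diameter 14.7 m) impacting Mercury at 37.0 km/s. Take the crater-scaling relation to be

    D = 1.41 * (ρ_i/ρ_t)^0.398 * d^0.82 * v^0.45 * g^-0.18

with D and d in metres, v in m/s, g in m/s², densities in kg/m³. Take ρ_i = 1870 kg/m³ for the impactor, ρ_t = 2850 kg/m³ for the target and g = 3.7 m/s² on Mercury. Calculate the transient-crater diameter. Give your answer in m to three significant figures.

D ≈ 971 m

In SI units: v = 37000 m/s.
(ρ_i/ρ_t)^0.398 = (1870/2850)^0.398 = 0.8456
d^0.82 = 14.7^0.82 = 9.062
v^0.45 = 37000^0.45 = 113.7
g^-0.18 = 3.7^-0.18 = 0.7902
D = 1.41 × 0.8456 × 9.062 × 113.7 × 0.7902 = 970.7 m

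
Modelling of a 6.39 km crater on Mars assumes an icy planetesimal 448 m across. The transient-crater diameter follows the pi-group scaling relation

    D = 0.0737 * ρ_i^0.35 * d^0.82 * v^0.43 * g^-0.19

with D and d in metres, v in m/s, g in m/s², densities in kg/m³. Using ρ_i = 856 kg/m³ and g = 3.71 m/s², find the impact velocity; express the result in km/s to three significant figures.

Rearranging for v: v = [D / (0.0737 · 856^0.35 · 448^0.82 · 3.71^-0.19)]^(1/0.43).
D = 6390 m.
856^0.35 = 10.63
448^0.82 = 149.3
3.71^-0.19 = 0.7795
Denominator = 0.0737 × 10.63 × 149.3 × 0.7795 = 91.18
D / 91.18 = 6390 / 91.18 = 70.08
v = 70.08^(1/0.43) = 70.08^2.3256 = 19594 m/s

v ≈ 19.6 km/s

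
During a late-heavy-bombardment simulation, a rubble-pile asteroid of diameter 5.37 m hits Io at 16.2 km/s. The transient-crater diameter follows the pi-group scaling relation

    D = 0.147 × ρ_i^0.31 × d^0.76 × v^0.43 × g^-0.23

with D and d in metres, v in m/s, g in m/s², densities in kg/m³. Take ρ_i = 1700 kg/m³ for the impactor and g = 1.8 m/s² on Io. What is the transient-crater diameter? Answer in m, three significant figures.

In SI units: v = 16200 m/s.
ρ_i^0.31 = 1700^0.31 = 10.03
d^0.76 = 5.37^0.76 = 3.587
v^0.43 = 16200^0.43 = 64.58
g^-0.23 = 1.8^-0.23 = 0.8735
D = 0.147 × 10.03 × 3.587 × 64.58 × 0.8735 = 298.3 m

D ≈ 298 m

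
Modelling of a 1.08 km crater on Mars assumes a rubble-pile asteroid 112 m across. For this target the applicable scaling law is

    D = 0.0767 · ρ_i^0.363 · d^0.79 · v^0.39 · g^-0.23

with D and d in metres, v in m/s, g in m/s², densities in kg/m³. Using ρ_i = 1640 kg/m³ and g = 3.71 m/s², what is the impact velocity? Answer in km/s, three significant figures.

Rearranging for v: v = [D / (0.0767 · 1640^0.363 · 112^0.79 · 3.71^-0.23)]^(1/0.39).
D = 1080 m.
1640^0.363 = 14.69
112^0.79 = 41.58
3.71^-0.23 = 0.7397
Denominator = 0.0767 × 14.69 × 41.58 × 0.7397 = 34.65
D / 34.65 = 1080 / 34.65 = 31.17
v = 31.17^(1/0.39) = 31.17^2.5641 = 6762 m/s

v ≈ 6.76 km/s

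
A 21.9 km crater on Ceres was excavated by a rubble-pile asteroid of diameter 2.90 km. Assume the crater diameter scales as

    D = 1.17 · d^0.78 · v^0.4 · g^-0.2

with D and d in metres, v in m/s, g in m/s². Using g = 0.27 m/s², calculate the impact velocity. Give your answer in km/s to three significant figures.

Rearranging for v: v = [D / (1.17 · 2900^0.78 · 0.27^-0.2)]^(1/0.4).
D = 21900 m.
2900^0.78 = 502.0
0.27^-0.2 = 1.299
Denominator = 1.17 × 502.0 × 1.299 = 763.0
D / 763.0 = 21900 / 763.0 = 28.70
v = 28.70^(1/0.4) = 28.70^2.5 = 4413 m/s

v ≈ 4.41 km/s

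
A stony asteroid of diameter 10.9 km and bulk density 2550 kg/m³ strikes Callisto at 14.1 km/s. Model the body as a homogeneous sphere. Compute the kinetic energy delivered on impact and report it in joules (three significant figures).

E ≈ 1.72 × 10^23 J

d = 10900 m; v = 14100 m/s.
Mass m = (π/6) ρ d³ = (π/6) × 2550 × (10900)³ = 1.729 × 10^15 kg
E = ½ m v² = 0.5 × 1.729 × 10^15 × (14100)² = 1.719 × 10^23 J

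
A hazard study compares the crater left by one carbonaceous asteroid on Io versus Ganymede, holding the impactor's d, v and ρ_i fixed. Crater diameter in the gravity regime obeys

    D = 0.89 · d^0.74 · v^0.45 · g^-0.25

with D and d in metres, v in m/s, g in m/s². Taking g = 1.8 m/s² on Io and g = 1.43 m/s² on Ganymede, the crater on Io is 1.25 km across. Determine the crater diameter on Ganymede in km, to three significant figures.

D ≈ 1.32 km

All impactor-dependent factors cancel in the ratio, leaving D_Ganymede/D_Io = (g_Ganymede/g_Io)^-0.25.
(1.43/1.8)^-0.25 = 0.7944^-0.25 = 1.059
D_Ganymede = 1.059 × 1.25 km = 1.32 km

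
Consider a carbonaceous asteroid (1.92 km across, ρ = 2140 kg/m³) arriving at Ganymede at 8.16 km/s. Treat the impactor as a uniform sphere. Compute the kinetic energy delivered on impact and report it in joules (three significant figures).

E ≈ 2.64 × 10^20 J

d = 1920 m; v = 8160 m/s.
Mass m = (π/6) ρ d³ = (π/6) × 2140 × (1920)³ = 7.931 × 10^12 kg
E = ½ m v² = 0.5 × 7.931 × 10^12 × (8160)² = 2.640 × 10^20 J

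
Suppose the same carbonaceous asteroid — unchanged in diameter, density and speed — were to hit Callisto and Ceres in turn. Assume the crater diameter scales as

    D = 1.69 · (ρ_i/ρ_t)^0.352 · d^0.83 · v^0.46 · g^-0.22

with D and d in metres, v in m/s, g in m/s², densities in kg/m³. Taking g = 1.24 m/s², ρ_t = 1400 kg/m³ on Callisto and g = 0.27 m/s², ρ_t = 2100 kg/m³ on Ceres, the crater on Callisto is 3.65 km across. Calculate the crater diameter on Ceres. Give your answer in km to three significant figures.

D ≈ 4.43 km

The impactor-only factors (d, v, ρ_i) cancel in the ratio, leaving D_Ceres/D_Callisto = (g_Ceres/g_Callisto)^-0.22 · (ρ_t,Callisto/ρ_t,Ceres)^0.352.
(0.27/1.24)^-0.22 = 0.2177^-0.22 = 1.399
(1400/2100)^0.352 = 0.6667^0.352 = 0.8670
Ratio = 1.399 × 0.8670 = 1.213
D_Ceres = 1.213 × 3.65 km = 4.43 km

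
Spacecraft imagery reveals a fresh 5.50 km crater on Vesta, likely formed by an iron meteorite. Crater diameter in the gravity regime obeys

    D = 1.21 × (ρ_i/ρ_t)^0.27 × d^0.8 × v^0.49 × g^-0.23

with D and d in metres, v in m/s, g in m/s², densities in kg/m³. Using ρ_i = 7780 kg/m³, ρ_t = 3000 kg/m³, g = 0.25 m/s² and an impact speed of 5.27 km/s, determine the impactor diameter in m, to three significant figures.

d ≈ 95.4 m

Rearranging for d: d = [D / (1.21 · (7780/3000)^0.27 · 5270^0.49 · 0.25^-0.23)]^(1/0.8).
D = 5500 m.
(7780/3000)^0.27 = 1.293
5270^0.49 = 66.63
0.25^-0.23 = 1.376
Denominator = 1.21 × 1.293 × 66.63 × 1.376 = 143.4
D / 143.4 = 5500 / 143.4 = 38.35
d = 38.35^(1/0.8) = 38.35^1.25 = 95.43 m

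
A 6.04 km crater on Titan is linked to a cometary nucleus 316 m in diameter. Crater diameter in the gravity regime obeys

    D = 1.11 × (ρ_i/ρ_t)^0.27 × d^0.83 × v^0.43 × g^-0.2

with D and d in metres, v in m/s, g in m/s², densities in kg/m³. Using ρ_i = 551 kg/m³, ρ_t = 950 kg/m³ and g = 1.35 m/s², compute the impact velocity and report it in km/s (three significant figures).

Rearranging for v: v = [D / (1.11 · (551/950)^0.27 · 316^0.83 · 1.35^-0.2)]^(1/0.43).
D = 6040 m.
(551/950)^0.27 = 0.8632
316^0.83 = 118.8
1.35^-0.2 = 0.9417
Denominator = 1.11 × 0.8632 × 118.8 × 0.9417 = 107.2
D / 107.2 = 6040 / 107.2 = 56.34
v = 56.34^(1/0.43) = 56.34^2.3256 = 11795 m/s

v ≈ 11.8 km/s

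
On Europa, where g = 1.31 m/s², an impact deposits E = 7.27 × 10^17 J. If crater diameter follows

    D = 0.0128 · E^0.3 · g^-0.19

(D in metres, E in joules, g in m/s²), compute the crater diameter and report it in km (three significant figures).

D ≈ 2.78 km

E^0.3 = (7.27 × 10^17)^0.3 = 2.283 × 10^5
g^-0.19 = 1.31^-0.19 = 0.9500
D = 0.0128 × 2.283 × 10^5 × 0.9500 = 2776 m
   = 2.776 km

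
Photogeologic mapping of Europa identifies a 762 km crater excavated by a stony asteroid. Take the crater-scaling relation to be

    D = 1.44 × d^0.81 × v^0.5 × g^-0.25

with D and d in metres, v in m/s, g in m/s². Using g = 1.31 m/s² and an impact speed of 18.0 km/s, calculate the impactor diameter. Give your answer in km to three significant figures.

Rearranging for d: d = [D / (1.44 · 18000^0.5 · 1.31^-0.25)]^(1/0.81).
D = 762000 m.
18000^0.5 = 134.2
1.31^-0.25 = 0.9347
Denominator = 1.44 × 134.2 × 0.9347 = 180.6
D / 180.6 = 762000 / 180.6 = 4219
d = 4219^(1/0.81) = 4219^1.2346 = 29901 m

d ≈ 29.9 km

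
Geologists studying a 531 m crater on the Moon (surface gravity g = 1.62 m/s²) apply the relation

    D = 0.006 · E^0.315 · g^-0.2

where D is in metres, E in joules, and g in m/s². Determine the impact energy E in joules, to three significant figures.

E ≈ 6.88 × 10^15 J

Rearranging: E = [D / (0.006 · g^-0.2)]^(1/0.315).
g^-0.2 = 1.62^-0.2 = 0.9080
D / (0.006 × 0.9080) = 531 / (5.448 × 10^-3) = 9.747 × 10^4
E = (9.747 × 10^4)^3.1746 = 6.881 × 10^15 J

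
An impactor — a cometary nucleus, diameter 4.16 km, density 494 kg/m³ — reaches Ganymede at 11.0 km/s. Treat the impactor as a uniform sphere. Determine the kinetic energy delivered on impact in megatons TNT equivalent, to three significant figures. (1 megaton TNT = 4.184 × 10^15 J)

d = 4160 m; v = 11000 m/s.
Mass m = (π/6) ρ d³ = (π/6) × 494 × (4160)³ = 1.862 × 10^13 kg
E = ½ m v² = 0.5 × 1.862 × 10^13 × (11000)² = 1.127 × 10^21 J
   = 1.127 × 10^21 / 4.184×10^15 = 2.694 × 10^5 Mt

E ≈ 2.69 × 10^5 Mt TNT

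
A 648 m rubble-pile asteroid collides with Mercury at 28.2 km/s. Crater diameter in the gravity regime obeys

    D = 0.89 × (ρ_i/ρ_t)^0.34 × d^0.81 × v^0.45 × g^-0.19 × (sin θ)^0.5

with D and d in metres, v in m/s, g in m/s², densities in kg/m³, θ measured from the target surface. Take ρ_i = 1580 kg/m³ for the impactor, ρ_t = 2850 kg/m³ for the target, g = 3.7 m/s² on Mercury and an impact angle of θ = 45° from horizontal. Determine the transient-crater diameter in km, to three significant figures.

D ≈ 9.10 km

In SI units: v = 28200 m/s.
(ρ_i/ρ_t)^0.34 = (1580/2850)^0.34 = 0.8183
d^0.81 = 648^0.81 = 189.4
v^0.45 = 28200^0.45 = 100.6
g^-0.19 = 3.7^-0.19 = 0.7799
(sin 45°)^0.5 = 0.7071^0.5 = 0.8409
D = 0.89 × 0.8183 × 189.4 × 100.6 × 0.7799 × 0.8409 = 9100 m
   = 9.100 km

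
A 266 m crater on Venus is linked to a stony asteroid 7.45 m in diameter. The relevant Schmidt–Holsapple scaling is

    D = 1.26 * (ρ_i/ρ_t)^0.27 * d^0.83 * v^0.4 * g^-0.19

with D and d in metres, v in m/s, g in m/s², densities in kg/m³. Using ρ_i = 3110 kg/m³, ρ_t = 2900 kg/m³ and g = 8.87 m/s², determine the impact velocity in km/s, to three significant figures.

v ≈ 27.0 km/s

Rearranging for v: v = [D / (1.26 · (3110/2900)^0.27 · 7.45^0.83 · 8.87^-0.19)]^(1/0.4).
(3110/2900)^0.27 = 1.019
7.45^0.83 = 5.295
8.87^-0.19 = 0.6605
Denominator = 1.26 × 1.019 × 5.295 × 0.6605 = 4.490
D / 4.490 = 266 / 4.490 = 59.24
v = 59.24^(1/0.4) = 59.24^2.5 = 27011 m/s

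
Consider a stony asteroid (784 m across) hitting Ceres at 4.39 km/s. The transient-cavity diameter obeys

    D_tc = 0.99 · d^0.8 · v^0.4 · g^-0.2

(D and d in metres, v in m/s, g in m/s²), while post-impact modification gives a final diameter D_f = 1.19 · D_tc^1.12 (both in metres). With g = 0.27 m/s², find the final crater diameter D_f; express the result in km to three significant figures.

v = 4390 m/s.
d^0.8 = 784^0.8 = 206.8
v^0.4 = 4390^0.4 = 28.64
g^-0.2 = 0.27^-0.2 = 1.299
D_tc = 0.99 × 206.8 × 28.64 × 1.299 = 7617 m
D_f = 1.19 × (7617)^1.12 = 26494 m
     = 26.49 km

D_f ≈ 26.5 km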